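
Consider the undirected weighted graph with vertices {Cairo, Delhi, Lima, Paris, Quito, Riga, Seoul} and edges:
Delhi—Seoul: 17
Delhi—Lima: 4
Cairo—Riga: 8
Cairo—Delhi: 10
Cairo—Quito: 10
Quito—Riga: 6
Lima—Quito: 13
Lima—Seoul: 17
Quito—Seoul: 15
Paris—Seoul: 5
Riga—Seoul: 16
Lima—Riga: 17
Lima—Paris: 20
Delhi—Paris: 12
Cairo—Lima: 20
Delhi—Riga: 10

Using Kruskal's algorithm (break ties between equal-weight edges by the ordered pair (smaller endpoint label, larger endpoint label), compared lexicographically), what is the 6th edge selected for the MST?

Delhi-Paris

Kruskal: consider edges lightest-first.
Delhi—Lima (4): add — endpoints in different components.
Paris—Seoul (5): add — endpoints in different components.
Quito—Riga (6): add — endpoints in different components.
Cairo—Riga (8): add — endpoints in different components.
Cairo—Delhi (10): add — endpoints in different components.
Cairo—Quito (10): skip — Quito and Cairo already connected.
Delhi—Riga (10): skip — Delhi and Riga already connected.
Delhi—Paris (12): add — endpoints in different components.
The 6th edge added is Delhi—Paris.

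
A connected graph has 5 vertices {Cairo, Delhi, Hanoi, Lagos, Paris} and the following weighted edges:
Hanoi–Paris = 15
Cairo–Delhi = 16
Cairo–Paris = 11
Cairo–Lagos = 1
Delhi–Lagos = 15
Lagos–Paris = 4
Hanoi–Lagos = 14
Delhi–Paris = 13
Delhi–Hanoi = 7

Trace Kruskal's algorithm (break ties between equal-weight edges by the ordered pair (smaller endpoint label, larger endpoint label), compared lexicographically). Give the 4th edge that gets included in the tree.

Delhi-Paris

Kruskal's algorithm — process edges by increasing weight (ties by edge label):
Cairo–Lagos (1): add — endpoints in different components.
Lagos–Paris (4): add — endpoints in different components.
Delhi–Hanoi (7): add — endpoints in different components.
Cairo–Paris (11): skip — Paris and Cairo already connected.
Delhi–Paris (13): add — endpoints in different components.
The 4th edge added is Delhi–Paris.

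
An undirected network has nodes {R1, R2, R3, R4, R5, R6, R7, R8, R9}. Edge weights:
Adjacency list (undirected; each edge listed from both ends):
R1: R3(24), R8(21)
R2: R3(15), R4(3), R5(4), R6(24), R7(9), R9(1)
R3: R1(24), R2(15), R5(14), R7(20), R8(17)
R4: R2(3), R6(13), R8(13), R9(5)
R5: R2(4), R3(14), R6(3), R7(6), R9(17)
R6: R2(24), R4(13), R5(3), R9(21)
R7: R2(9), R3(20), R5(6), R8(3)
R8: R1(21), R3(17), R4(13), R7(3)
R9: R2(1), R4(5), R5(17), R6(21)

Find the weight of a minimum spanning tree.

Prim's algorithm from R5:
Step 1: cheapest edge leaving the tree is R5-R6 (3); add R6.
Step 2: cheapest edge leaving the tree is R2-R5 (4); add R2.
Step 3: cheapest edge leaving the tree is R2-R9 (1); add R9.
Step 4: cheapest edge leaving the tree is R2-R4 (3); add R4.
Step 5: cheapest edge leaving the tree is R5-R7 (6); add R7.
Step 6: cheapest edge leaving the tree is R7-R8 (3); add R8.
Step 7: cheapest edge leaving the tree is R3-R5 (14); add R3.
Step 8: cheapest edge leaving the tree is R1-R8 (21); add R1.
MST edges: R5-R6, R2-R5, R2-R9, R2-R4, R5-R7, R7-R8, R3-R5, R1-R8; total weight 3+4+1+3+6+3+14+21 = 55.

55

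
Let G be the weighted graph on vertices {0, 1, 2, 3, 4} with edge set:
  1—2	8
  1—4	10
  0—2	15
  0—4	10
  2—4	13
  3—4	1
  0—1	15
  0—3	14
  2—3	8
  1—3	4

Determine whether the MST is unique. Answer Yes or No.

Kruskal's algorithm — process edges by increasing weight (ties by edge label):
3—4 (1): add. Components now {0} {1} {2} {3,4}
1—3 (4): add. Components now {0} {1,3,4} {2}
1—2 (8): add. Components now {0} {1,2,3,4}
2—3 (8): skip — 2 and 3 already connected.
0—4 (10): add. Components now {0,1,2,3,4}
Non-tree edge 2—3 has weight 8, equal to the heaviest edge on its tree cycle — swapping gives another MST of the same weight. Not unique.

No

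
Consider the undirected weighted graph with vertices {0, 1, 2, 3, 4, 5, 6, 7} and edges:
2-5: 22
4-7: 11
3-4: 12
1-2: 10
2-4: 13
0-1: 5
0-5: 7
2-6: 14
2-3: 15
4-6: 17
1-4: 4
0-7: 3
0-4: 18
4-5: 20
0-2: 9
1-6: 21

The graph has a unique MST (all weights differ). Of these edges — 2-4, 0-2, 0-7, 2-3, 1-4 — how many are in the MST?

Kruskal: consider edges lightest-first.
0-7 (3): add — endpoints in different components.
1-4 (4): add — endpoints in different components.
0-1 (5): add — endpoints in different components.
0-5 (7): add — endpoints in different components.
0-2 (9): add — endpoints in different components.
1-2 (10): skip — 1 and 2 already connected.
4-7 (11): skip — 4 and 7 already connected.
3-4 (12): add — endpoints in different components.
2-4 (13): skip — 2 and 4 already connected.
2-6 (14): add — endpoints in different components.
MST edge set: {0-7, 1-4, 0-1, 0-5, 0-2, 3-4, 2-6}.
Of the listed edges, {0-2, 0-7, 1-4} are in the MST → 3.

3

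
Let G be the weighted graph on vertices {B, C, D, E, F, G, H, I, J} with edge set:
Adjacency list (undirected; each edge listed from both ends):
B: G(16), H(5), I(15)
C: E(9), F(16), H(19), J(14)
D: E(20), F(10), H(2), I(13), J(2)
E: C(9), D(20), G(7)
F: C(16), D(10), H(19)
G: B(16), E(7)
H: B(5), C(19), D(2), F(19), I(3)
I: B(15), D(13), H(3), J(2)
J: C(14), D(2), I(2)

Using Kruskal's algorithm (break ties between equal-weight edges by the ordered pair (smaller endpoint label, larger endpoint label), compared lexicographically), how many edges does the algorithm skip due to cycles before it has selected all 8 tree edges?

2

Sort edges by weight, then run Kruskal:
D—H (2): add — endpoints in different components.
D—J (2): add — endpoints in different components.
I—J (2): add — endpoints in different components.
H—I (3): skip — H and I already connected.
B—H (5): add — endpoints in different components.
E—G (7): add — endpoints in different components.
C—E (9): add — endpoints in different components.
D—F (10): add — endpoints in different components.
D—I (13): skip — D and I already connected.
C—J (14): add — endpoints in different components.
Edges rejected before the tree was complete: 2.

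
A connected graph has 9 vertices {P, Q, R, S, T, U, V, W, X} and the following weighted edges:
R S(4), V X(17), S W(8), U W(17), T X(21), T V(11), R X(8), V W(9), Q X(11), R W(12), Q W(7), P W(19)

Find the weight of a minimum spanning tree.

Kruskal: consider edges lightest-first.
R S (4): add — endpoints in different components.
Q W (7): add — endpoints in different components.
R X (8): add — endpoints in different components.
S W (8): add — endpoints in different components.
V W (9): add — endpoints in different components.
Q X (11): skip — Q and X already connected.
T V (11): add — endpoints in different components.
R W (12): skip — W and R already connected.
U W (17): add — endpoints in different components.
V X (17): skip — V and X already connected.
P W (19): add — endpoints in different components.
MST edges: R S, Q W, R X, S W, V W, T V, U W, P W; total weight 4+7+8+8+9+11+17+19 = 83.

83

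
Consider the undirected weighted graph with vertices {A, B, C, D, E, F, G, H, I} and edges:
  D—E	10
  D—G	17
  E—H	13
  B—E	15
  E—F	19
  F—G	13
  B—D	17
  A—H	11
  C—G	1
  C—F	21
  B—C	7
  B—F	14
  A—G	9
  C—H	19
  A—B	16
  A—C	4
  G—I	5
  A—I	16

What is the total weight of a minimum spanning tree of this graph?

Prim, starting at D.
Step 1: cheapest edge leaving the tree is D—E (10); add E.
Step 2: cheapest edge leaving the tree is E—H (13); add H.
Step 3: cheapest edge leaving the tree is A—H (11); add A.
Step 4: cheapest edge leaving the tree is A—C (4); add C.
Step 5: cheapest edge leaving the tree is C—G (1); add G.
Step 6: cheapest edge leaving the tree is G—I (5); add I.
Step 7: cheapest edge leaving the tree is B—C (7); add B.
Step 8: cheapest edge leaving the tree is F—G (13); add F.
MST edges: D—E, E—H, A—H, A—C, C—G, G—I, B—C, F—G; total weight 10+13+11+4+1+5+7+13 = 64.

64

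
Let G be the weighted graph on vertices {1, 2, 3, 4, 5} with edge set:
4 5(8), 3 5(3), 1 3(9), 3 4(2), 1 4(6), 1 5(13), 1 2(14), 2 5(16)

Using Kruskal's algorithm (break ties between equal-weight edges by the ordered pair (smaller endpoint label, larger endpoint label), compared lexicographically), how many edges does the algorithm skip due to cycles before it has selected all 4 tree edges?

Sort edges by weight, then run Kruskal:
3 4 (2): add — endpoints in different components.
3 5 (3): add — endpoints in different components.
1 4 (6): add — endpoints in different components.
4 5 (8): skip — 4 and 5 already connected.
1 3 (9): skip — 1 and 3 already connected.
1 5 (13): skip — 1 and 5 already connected.
1 2 (14): add — endpoints in different components.
Edges rejected before the tree was complete: 3.

3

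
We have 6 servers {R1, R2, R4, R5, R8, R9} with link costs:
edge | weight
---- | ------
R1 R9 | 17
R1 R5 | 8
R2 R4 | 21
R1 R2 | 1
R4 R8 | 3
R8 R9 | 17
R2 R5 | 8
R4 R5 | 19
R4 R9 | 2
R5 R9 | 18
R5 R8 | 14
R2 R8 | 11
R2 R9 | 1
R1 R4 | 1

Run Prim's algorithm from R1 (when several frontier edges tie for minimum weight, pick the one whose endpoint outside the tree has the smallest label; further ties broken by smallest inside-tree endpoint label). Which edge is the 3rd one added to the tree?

R2-R9

Grow the tree from R1 using Prim:
Step 1: cheapest edge leaving the tree is R1 R2 (1); add R2.
Step 2: cheapest edge leaving the tree is R1 R4 (1); add R4.
Step 3: cheapest edge leaving the tree is R2 R9 (1); add R9.
Step 4: cheapest edge leaving the tree is R4 R8 (3); add R8.
Step 5: cheapest edge leaving the tree is R1 R5 (8); add R5.
The 3rd edge added is R2 R9.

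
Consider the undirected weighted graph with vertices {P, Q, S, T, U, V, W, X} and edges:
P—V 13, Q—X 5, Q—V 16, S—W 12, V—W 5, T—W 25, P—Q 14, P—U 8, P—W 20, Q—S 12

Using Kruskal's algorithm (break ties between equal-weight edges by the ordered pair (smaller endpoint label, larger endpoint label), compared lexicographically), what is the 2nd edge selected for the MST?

Sort edges by weight, then run Kruskal:
Q—X (5): add — endpoints in different components.
V—W (5): add — endpoints in different components.
P—U (8): add — endpoints in different components.
Q—S (12): add — endpoints in different components.
S—W (12): add — endpoints in different components.
P—V (13): add — endpoints in different components.
P—Q (14): skip — P and Q already connected.
Q—V (16): skip — Q and V already connected.
P—W (20): skip — P and W already connected.
T—W (25): add — endpoints in different components.
The 2nd edge added is V—W.

V-W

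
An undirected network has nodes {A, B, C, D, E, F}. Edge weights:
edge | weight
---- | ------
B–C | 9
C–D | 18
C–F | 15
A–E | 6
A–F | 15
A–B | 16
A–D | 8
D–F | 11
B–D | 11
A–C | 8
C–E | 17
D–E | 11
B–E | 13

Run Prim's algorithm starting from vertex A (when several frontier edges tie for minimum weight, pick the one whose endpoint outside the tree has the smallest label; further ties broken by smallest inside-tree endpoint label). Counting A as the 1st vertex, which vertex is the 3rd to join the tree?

Prim's algorithm from A:
Step 1: frontier [A–E 6, A–C 8, A–D 8, A–F 15, A–B 16] → take A–E (6); add E.
Step 2: frontier [A–C 8, A–D 8, A–F 15, A–B 16, D–E 11, B–E 13, C–E 17] → take A–C (8); add C.
Step 3: frontier [A–D 8, A–F 15, A–B 16, B–C 9, C–F 15, C–D 18, D–E 11, B–E 13] → take A–D (8); add D.
Step 4: frontier [A–F 15, A–B 16, B–C 9, C–F 15, B–D 11, D–F 11, B–E 13] → take B–C (9); add B.
Step 5: frontier [A–F 15, C–F 15, D–F 11] → take D–F (11); add F.
Vertex order: A, E, C, D, B, F. The 3rd vertex is C.

C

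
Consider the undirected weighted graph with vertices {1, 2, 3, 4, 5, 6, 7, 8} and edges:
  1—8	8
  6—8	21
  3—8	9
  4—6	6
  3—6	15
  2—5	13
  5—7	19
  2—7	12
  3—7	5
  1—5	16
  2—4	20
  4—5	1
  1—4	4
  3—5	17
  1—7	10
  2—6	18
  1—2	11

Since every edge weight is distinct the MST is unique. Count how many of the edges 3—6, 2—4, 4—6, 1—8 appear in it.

2

Sort edges by weight, then run Kruskal:
4—5 (1): add — endpoints in different components.
1—4 (4): add — endpoints in different components.
3—7 (5): add — endpoints in different components.
4—6 (6): add — endpoints in different components.
1—8 (8): add — endpoints in different components.
3—8 (9): add — endpoints in different components.
1—7 (10): skip — 1 and 7 already connected.
1—2 (11): add — endpoints in different components.
MST edge set: {4—5, 1—4, 3—7, 4—6, 1—8, 3—8, 1—2}.
Of the listed edges, {4—6, 1—8} are in the MST → 2.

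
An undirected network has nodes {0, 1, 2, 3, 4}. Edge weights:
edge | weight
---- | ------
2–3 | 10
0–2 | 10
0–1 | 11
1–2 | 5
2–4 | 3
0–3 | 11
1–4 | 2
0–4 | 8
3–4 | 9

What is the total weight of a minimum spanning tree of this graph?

Kruskal's algorithm — process edges by increasing weight (ties by edge label):
1–4 (2): add. Components now {0} {1,4} {2} {3}
2–4 (3): add. Components now {0} {1,2,4} {3}
1–2 (5): skip — 1 and 2 already connected.
0–4 (8): add. Components now {0,1,2,4} {3}
3–4 (9): add. Components now {0,1,2,3,4}
MST edges: 1–4, 2–4, 0–4, 3–4; total weight 2+3+8+9 = 22.

22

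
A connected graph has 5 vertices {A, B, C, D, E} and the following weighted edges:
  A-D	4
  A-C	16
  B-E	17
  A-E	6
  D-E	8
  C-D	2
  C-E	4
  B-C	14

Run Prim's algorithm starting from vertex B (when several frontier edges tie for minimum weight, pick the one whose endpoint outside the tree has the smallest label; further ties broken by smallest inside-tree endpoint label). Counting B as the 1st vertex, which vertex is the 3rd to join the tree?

D

Prim, starting at B.
Step 1: cheapest edge leaving the tree is B-C (14); add C.
Step 2: cheapest edge leaving the tree is C-D (2); add D.
Step 3: cheapest edge leaving the tree is A-D (4); add A.
Step 4: cheapest edge leaving the tree is C-E (4); add E.
Vertex order: B, C, D, A, E. The 3rd vertex is D.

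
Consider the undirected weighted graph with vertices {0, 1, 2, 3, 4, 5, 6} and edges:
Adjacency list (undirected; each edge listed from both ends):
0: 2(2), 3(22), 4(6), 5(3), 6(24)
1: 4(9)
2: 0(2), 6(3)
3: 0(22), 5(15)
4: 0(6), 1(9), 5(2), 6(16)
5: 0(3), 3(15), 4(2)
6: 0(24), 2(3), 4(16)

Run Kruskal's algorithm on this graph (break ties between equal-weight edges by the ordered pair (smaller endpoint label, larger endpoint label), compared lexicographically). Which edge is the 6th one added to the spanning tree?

Kruskal's algorithm — process edges by increasing weight (ties by edge label):
0 2 (2): add. Components now {0,2} {1} {3} {4} {5} {6}
4 5 (2): add. Components now {0,2} {1} {3} {4,5} {6}
0 5 (3): add. Components now {0,2,4,5} {1} {3} {6}
2 6 (3): add. Components now {0,2,4,5,6} {1} {3}
0 4 (6): skip — 0 and 4 already connected.
1 4 (9): add. Components now {0,1,2,4,5,6} {3}
3 5 (15): add. Components now {0,1,2,3,4,5,6}
The 6th edge added is 3 5.

3-5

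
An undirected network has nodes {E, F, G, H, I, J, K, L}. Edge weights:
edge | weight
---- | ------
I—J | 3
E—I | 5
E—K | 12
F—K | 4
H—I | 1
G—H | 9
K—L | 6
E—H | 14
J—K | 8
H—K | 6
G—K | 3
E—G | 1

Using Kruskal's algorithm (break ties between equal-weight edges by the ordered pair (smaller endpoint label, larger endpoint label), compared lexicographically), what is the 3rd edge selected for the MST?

G-K

Kruskal: consider edges lightest-first.
E—G (1): add — endpoints in different components.
H—I (1): add — endpoints in different components.
G—K (3): add — endpoints in different components.
I—J (3): add — endpoints in different components.
F—K (4): add — endpoints in different components.
E—I (5): add — endpoints in different components.
H—K (6): skip — H and K already connected.
K—L (6): add — endpoints in different components.
The 3rd edge added is G—K.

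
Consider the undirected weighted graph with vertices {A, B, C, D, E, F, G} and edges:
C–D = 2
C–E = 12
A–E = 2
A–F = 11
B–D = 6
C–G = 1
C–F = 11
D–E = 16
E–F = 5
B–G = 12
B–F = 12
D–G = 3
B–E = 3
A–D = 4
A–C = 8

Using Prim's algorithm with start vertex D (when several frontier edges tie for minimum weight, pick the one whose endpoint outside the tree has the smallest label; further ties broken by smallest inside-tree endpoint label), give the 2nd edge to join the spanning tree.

Prim's algorithm from D:
Step 1: cheapest edge leaving the tree is C–D (2); add C.
Step 2: cheapest edge leaving the tree is C–G (1); add G.
Step 3: cheapest edge leaving the tree is A–D (4); add A.
Step 4: cheapest edge leaving the tree is A–E (2); add E.
Step 5: cheapest edge leaving the tree is B–E (3); add B.
Step 6: cheapest edge leaving the tree is E–F (5); add F.
The 2nd edge added is C–G.

C-G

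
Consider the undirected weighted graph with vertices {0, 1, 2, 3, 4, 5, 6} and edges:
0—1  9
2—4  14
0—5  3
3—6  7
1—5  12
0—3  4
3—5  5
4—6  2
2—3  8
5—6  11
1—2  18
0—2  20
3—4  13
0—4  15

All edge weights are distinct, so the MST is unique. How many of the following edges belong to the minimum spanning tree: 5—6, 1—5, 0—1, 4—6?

Sort edges by weight, then run Kruskal:
4—6 (2): add. Components now {0} {1} {2} {3} {4,6} {5}
0—5 (3): add. Components now {0,5} {1} {2} {3} {4,6}
0—3 (4): add. Components now {0,3,5} {1} {2} {4,6}
3—5 (5): skip — 3 and 5 already connected.
3—6 (7): add. Components now {0,3,4,5,6} {1} {2}
2—3 (8): add. Components now {0,2,3,4,5,6} {1}
0—1 (9): add. Components now {0,1,2,3,4,5,6}
MST edge set: {4—6, 0—5, 0—3, 3—6, 2—3, 0—1}.
Of the listed edges, {0—1, 4—6} are in the MST → 2.

2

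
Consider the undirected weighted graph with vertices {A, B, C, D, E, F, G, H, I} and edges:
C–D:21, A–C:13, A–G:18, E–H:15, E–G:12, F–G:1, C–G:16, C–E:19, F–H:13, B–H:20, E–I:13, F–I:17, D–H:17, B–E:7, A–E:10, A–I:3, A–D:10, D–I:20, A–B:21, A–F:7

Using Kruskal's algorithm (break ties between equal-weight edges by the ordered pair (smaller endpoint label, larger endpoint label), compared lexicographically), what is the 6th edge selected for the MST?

A-E

Kruskal's algorithm — process edges by increasing weight (ties by edge label):
F–G (1): add — endpoints in different components.
A–I (3): add — endpoints in different components.
A–F (7): add — endpoints in different components.
B–E (7): add — endpoints in different components.
A–D (10): add — endpoints in different components.
A–E (10): add — endpoints in different components.
E–G (12): skip — E and G already connected.
A–C (13): add — endpoints in different components.
E–I (13): skip — E and I already connected.
F–H (13): add — endpoints in different components.
The 6th edge added is A–E.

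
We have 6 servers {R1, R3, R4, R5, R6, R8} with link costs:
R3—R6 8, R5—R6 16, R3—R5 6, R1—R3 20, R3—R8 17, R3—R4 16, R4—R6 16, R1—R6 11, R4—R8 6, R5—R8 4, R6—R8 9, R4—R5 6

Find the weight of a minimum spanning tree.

Prim's algorithm from R1:
Step 1: frontier [R1—R6 11, R1—R3 20] → take R1—R6 (11); add R6.
Step 2: frontier [R1—R3 20, R3—R6 8, R6—R8 9, R4—R6 16, R5—R6 16] → take R3—R6 (8); add R3.
Step 3: frontier [R3—R5 6, R3—R4 16, R3—R8 17, R6—R8 9, R4—R6 16, R5—R6 16] → take R3—R5 (6); add R5.
Step 4: frontier [R3—R4 16, R3—R8 17, R5—R8 4, R4—R5 6, R6—R8 9, R4—R6 16] → take R5—R8 (4); add R8.
Step 5: frontier [R3—R4 16, R4—R5 6, R4—R6 16, R4—R8 6] → take R4—R5 (6); add R4.
MST edges: R1—R6, R3—R6, R3—R5, R5—R8, R4—R5; total weight 11+8+6+4+6 = 35.

35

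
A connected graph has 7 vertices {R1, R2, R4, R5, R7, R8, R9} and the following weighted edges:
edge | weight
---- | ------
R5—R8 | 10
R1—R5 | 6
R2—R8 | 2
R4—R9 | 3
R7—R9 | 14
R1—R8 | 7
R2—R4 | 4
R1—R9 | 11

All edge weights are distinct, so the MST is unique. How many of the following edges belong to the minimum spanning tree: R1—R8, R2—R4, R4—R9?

3

Sort edges by weight, then run Kruskal:
R2—R8 (2): add. Components now {R1} {R9} {R5} {R2,R8} {R7} {R4}
R4—R9 (3): add. Components now {R1} {R4,R9} {R5} {R2,R8} {R7}
R2—R4 (4): add. Components now {R1} {R2,R4,R8,R9} {R5} {R7}
R1—R5 (6): add. Components now {R1,R5} {R2,R4,R8,R9} {R7}
R1—R8 (7): add. Components now {R1,R2,R4,R5,R8,R9} {R7}
R5—R8 (10): skip — R5 and R8 already connected.
R1—R9 (11): skip — R1 and R9 already connected.
R7—R9 (14): add. Components now {R1,R2,R4,R5,R7,R8,R9}
MST edge set: {R2—R8, R4—R9, R2—R4, R1—R5, R1—R8, R7—R9}.
Of the listed edges, {R1—R8, R2—R4, R4—R9} are in the MST → 3.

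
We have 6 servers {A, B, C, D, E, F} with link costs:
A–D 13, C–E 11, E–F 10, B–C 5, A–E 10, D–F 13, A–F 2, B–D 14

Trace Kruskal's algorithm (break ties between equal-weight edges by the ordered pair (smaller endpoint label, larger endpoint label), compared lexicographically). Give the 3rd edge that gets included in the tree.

A-E

Sort edges by weight, then run Kruskal:
A–F (2): add — endpoints in different components.
B–C (5): add — endpoints in different components.
A–E (10): add — endpoints in different components.
E–F (10): skip — E and F already connected.
C–E (11): add — endpoints in different components.
A–D (13): add — endpoints in different components.
The 3rd edge added is A–E.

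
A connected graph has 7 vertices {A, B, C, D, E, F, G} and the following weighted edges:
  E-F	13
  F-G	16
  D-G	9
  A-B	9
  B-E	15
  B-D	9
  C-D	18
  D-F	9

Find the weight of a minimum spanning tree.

Grow the tree from C using Prim:
Step 1: cheapest edge leaving the tree is C-D (18); add D.
Step 2: cheapest edge leaving the tree is B-D (9); add B.
Step 3: cheapest edge leaving the tree is A-B (9); add A.
Step 4: cheapest edge leaving the tree is D-F (9); add F.
Step 5: cheapest edge leaving the tree is D-G (9); add G.
Step 6: cheapest edge leaving the tree is E-F (13); add E.
MST edges: C-D, B-D, A-B, D-F, D-G, E-F; total weight 18+9+9+9+9+13 = 67.

67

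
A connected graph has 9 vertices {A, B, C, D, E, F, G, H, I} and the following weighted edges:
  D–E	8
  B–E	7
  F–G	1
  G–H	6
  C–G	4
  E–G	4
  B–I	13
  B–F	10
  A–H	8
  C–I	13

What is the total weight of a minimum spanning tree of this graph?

Kruskal's algorithm — process edges by increasing weight (ties by edge label):
F–G (1): add — endpoints in different components.
C–G (4): add — endpoints in different components.
E–G (4): add — endpoints in different components.
G–H (6): add — endpoints in different components.
B–E (7): add — endpoints in different components.
A–H (8): add — endpoints in different components.
D–E (8): add — endpoints in different components.
B–F (10): skip — B and F already connected.
B–I (13): add — endpoints in different components.
MST edges: F–G, C–G, E–G, G–H, B–E, A–H, D–E, B–I; total weight 1+4+4+6+7+8+8+13 = 51.

51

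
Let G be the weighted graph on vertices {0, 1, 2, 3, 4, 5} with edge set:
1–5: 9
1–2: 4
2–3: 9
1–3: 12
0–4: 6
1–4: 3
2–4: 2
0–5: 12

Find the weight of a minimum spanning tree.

29

Grow the tree from 0 using Prim:
Step 1: frontier [0–4 6, 0–5 12] → take 0–4 (6); add 4.
Step 2: frontier [0–5 12, 2–4 2, 1–4 3] → take 2–4 (2); add 2.
Step 3: frontier [0–5 12, 1–2 4, 2–3 9, 1–4 3] → take 1–4 (3); add 1.
Step 4: frontier [0–5 12, 1–5 9, 1–3 12, 2–3 9] → take 2–3 (9); add 3.
Step 5: frontier [0–5 12, 1–5 9] → take 1–5 (9); add 5.
MST edges: 0–4, 2–4, 1–4, 2–3, 1–5; total weight 6+2+3+9+9 = 29.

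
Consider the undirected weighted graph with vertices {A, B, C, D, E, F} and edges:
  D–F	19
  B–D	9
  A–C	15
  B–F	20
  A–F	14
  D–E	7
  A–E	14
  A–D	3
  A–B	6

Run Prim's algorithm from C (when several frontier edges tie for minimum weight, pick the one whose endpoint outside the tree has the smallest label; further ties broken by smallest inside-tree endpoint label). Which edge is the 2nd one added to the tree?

Prim, starting at C.
Step 1: frontier [A–C 15] → take A–C (15); add A.
Step 2: frontier [A–D 3, A–B 6, A–E 14, A–F 14] → take A–D (3); add D.
Step 3: frontier [A–B 6, A–E 14, A–F 14, D–E 7, B–D 9, D–F 19] → take A–B (6); add B.
Step 4: frontier [A–E 14, A–F 14, B–F 20, D–E 7, D–F 19] → take D–E (7); add E.
Step 5: frontier [A–F 14, B–F 20, D–F 19] → take A–F (14); add F.
The 2nd edge added is A–D.

A-D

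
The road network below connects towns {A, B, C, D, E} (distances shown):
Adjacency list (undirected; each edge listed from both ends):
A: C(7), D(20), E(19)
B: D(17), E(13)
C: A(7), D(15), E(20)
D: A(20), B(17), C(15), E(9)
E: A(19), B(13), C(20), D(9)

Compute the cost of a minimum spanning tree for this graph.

44

Kruskal's algorithm — process edges by increasing weight (ties by edge label):
A C (7): add. Components now {A,C} {B} {D} {E}
D E (9): add. Components now {A,C} {B} {D,E}
B E (13): add. Components now {A,C} {B,D,E}
C D (15): add. Components now {A,B,C,D,E}
MST edges: A C, D E, B E, C D; total weight 7+9+13+15 = 44.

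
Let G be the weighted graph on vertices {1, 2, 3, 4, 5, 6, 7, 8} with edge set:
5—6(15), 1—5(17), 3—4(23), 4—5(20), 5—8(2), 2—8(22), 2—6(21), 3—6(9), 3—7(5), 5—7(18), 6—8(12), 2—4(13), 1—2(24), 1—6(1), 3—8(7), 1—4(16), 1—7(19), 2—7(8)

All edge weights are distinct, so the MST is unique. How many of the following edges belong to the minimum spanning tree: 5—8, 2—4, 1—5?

2

Kruskal: consider edges lightest-first.
1—6 (1): add — endpoints in different components.
5—8 (2): add — endpoints in different components.
3—7 (5): add — endpoints in different components.
3—8 (7): add — endpoints in different components.
2—7 (8): add — endpoints in different components.
3—6 (9): add — endpoints in different components.
6—8 (12): skip — 6 and 8 already connected.
2—4 (13): add — endpoints in different components.
MST edge set: {1—6, 5—8, 3—7, 3—8, 2—7, 3—6, 2—4}.
Of the listed edges, {5—8, 2—4} are in the MST → 2.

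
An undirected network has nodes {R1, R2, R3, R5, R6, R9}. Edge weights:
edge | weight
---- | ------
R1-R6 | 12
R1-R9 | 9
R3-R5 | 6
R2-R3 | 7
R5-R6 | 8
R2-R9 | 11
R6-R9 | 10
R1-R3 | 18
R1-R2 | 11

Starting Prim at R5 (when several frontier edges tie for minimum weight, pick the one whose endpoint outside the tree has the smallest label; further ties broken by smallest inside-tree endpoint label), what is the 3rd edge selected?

R5-R6

Prim's algorithm from R5:
Step 1: frontier [R3-R5 6, R5-R6 8] → take R3-R5 (6); add R3.
Step 2: frontier [R2-R3 7, R1-R3 18, R5-R6 8] → take R2-R3 (7); add R2.
Step 3: frontier [R1-R2 11, R2-R9 11, R1-R3 18, R5-R6 8] → take R5-R6 (8); add R6.
Step 4: frontier [R1-R2 11, R2-R9 11, R1-R3 18, R6-R9 10, R1-R6 12] → take R6-R9 (10); add R9.
Step 5: frontier [R1-R2 11, R1-R3 18, R1-R6 12, R1-R9 9] → take R1-R9 (9); add R1.
The 3rd edge added is R5-R6.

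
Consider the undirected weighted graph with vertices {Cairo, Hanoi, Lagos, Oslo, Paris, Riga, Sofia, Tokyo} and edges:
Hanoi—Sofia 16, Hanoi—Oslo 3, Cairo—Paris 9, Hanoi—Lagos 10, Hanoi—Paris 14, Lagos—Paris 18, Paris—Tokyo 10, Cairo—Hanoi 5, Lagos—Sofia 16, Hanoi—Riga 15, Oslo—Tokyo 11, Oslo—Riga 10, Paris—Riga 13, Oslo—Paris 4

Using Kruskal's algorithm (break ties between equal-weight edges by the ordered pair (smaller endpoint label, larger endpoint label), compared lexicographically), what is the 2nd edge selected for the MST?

Kruskal: consider edges lightest-first.
Hanoi—Oslo (3): add — endpoints in different components.
Oslo—Paris (4): add — endpoints in different components.
Cairo—Hanoi (5): add — endpoints in different components.
Cairo—Paris (9): skip — Paris and Cairo already connected.
Hanoi—Lagos (10): add — endpoints in different components.
Oslo—Riga (10): add — endpoints in different components.
Paris—Tokyo (10): add — endpoints in different components.
Oslo—Tokyo (11): skip — Oslo and Tokyo already connected.
Paris—Riga (13): skip — Paris and Riga already connected.
Hanoi—Paris (14): skip — Paris and Hanoi already connected.
Hanoi—Riga (15): skip — Riga and Hanoi already connected.
Hanoi—Sofia (16): add — endpoints in different components.
The 2nd edge added is Oslo—Paris.

Oslo-Paris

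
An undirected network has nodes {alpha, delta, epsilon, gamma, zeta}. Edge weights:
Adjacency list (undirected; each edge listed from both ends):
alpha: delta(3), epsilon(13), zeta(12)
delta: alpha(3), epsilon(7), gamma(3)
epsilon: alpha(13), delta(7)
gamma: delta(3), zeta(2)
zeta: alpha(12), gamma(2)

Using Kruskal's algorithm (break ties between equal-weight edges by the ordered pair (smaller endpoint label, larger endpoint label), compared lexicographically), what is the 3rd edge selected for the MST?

delta-gamma

Kruskal: consider edges lightest-first.
gamma–zeta (2): add. Components now {gamma,zeta} {alpha} {epsilon} {delta}
alpha–delta (3): add. Components now {gamma,zeta} {alpha,delta} {epsilon}
delta–gamma (3): add. Components now {alpha,delta,gamma,zeta} {epsilon}
delta–epsilon (7): add. Components now {alpha,delta,epsilon,gamma,zeta}
The 3rd edge added is delta–gamma.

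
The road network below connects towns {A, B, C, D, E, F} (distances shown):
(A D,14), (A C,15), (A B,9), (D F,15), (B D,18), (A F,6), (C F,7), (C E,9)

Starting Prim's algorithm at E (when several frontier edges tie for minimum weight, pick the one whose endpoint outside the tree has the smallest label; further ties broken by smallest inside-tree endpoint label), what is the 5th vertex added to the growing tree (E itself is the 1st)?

B

Prim's algorithm from E:
Step 1: cheapest edge leaving the tree is C E (9); add C.
Step 2: cheapest edge leaving the tree is C F (7); add F.
Step 3: cheapest edge leaving the tree is A F (6); add A.
Step 4: cheapest edge leaving the tree is A B (9); add B.
Step 5: cheapest edge leaving the tree is A D (14); add D.
Vertex order: E, C, F, A, B, D. The 5th vertex is B.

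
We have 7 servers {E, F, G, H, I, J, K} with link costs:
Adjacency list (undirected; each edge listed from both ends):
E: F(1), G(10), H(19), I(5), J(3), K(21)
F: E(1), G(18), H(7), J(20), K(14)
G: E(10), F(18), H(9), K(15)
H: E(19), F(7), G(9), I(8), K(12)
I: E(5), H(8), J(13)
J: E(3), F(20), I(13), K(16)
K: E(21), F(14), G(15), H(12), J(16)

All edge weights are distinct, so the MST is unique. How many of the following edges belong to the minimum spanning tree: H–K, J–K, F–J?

1

Kruskal's algorithm — process edges by increasing weight (ties by edge label):
E–F (1): add. Components now {E,F} {G} {H} {I} {J} {K}
E–J (3): add. Components now {E,F,J} {G} {H} {I} {K}
E–I (5): add. Components now {E,F,I,J} {G} {H} {K}
F–H (7): add. Components now {E,F,H,I,J} {G} {K}
H–I (8): skip — H and I already connected.
G–H (9): add. Components now {E,F,G,H,I,J} {K}
E–G (10): skip — E and G already connected.
H–K (12): add. Components now {E,F,G,H,I,J,K}
MST edge set: {E–F, E–J, E–I, F–H, G–H, H–K}.
Of the listed edges, {H–K} are in the MST → 1.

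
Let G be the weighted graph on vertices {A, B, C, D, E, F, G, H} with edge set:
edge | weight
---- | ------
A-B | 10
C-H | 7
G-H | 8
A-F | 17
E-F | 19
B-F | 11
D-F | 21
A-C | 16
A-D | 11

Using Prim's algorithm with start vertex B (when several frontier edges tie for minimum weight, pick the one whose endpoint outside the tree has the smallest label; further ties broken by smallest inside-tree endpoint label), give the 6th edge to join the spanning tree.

Grow the tree from B using Prim:
Step 1: cheapest edge leaving the tree is A-B (10); add A.
Step 2: cheapest edge leaving the tree is A-D (11); add D.
Step 3: cheapest edge leaving the tree is B-F (11); add F.
Step 4: cheapest edge leaving the tree is A-C (16); add C.
Step 5: cheapest edge leaving the tree is C-H (7); add H.
Step 6: cheapest edge leaving the tree is G-H (8); add G.
Step 7: cheapest edge leaving the tree is E-F (19); add E.
The 6th edge added is G-H.

G-H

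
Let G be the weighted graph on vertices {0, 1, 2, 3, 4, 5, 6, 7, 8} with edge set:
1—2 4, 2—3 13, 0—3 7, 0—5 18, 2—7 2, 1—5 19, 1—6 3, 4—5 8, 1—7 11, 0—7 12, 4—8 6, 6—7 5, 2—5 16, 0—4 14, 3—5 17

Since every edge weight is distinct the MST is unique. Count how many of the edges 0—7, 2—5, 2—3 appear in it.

Sort edges by weight, then run Kruskal:
2—7 (2): add — endpoints in different components.
1—6 (3): add — endpoints in different components.
1—2 (4): add — endpoints in different components.
6—7 (5): skip — 6 and 7 already connected.
4—8 (6): add — endpoints in different components.
0—3 (7): add — endpoints in different components.
4—5 (8): add — endpoints in different components.
1—7 (11): skip — 1 and 7 already connected.
0—7 (12): add — endpoints in different components.
2—3 (13): skip — 2 and 3 already connected.
0—4 (14): add — endpoints in different components.
MST edge set: {2—7, 1—6, 1—2, 4—8, 0—3, 4—5, 0—7, 0—4}.
Of the listed edges, {0—7} are in the MST → 1.

1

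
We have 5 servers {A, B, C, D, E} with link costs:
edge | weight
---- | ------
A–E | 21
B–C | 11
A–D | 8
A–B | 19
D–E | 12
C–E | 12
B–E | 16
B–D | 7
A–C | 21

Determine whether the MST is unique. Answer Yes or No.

Kruskal's algorithm — process edges by increasing weight (ties by edge label):
B–D (7): add. Components now {A} {B,D} {C} {E}
A–D (8): add. Components now {A,B,D} {C} {E}
B–C (11): add. Components now {A,B,C,D} {E}
C–E (12): add. Components now {A,B,C,D,E}
Non-tree edge D–E has weight 12, equal to the heaviest edge on its tree cycle — swapping gives another MST of the same weight. Not unique.

No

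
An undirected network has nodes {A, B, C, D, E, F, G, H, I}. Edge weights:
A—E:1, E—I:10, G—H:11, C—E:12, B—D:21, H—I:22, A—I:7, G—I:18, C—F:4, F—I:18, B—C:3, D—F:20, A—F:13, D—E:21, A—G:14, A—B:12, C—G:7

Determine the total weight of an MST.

Kruskal's algorithm — process edges by increasing weight (ties by edge label):
A—E (1): add — endpoints in different components.
B—C (3): add — endpoints in different components.
C—F (4): add — endpoints in different components.
A—I (7): add — endpoints in different components.
C—G (7): add — endpoints in different components.
E—I (10): skip — E and I already connected.
G—H (11): add — endpoints in different components.
A—B (12): add — endpoints in different components.
C—E (12): skip — C and E already connected.
A—F (13): skip — A and F already connected.
A—G (14): skip — A and G already connected.
F—I (18): skip — F and I already connected.
G—I (18): skip — G and I already connected.
D—F (20): add — endpoints in different components.
MST edges: A—E, B—C, C—F, A—I, C—G, G—H, A—B, D—F; total weight 1+3+4+7+7+11+12+20 = 65.

65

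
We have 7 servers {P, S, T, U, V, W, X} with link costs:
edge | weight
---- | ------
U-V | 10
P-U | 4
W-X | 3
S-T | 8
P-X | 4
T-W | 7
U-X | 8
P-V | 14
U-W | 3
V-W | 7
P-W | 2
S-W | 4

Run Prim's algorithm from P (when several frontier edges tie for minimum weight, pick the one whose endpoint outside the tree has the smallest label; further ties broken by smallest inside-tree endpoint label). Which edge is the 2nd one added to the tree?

U-W

Grow the tree from P using Prim:
Step 1: cheapest edge leaving the tree is P-W (2); add W.
Step 2: cheapest edge leaving the tree is U-W (3); add U.
Step 3: cheapest edge leaving the tree is W-X (3); add X.
Step 4: cheapest edge leaving the tree is S-W (4); add S.
Step 5: cheapest edge leaving the tree is T-W (7); add T.
Step 6: cheapest edge leaving the tree is V-W (7); add V.
The 2nd edge added is U-W.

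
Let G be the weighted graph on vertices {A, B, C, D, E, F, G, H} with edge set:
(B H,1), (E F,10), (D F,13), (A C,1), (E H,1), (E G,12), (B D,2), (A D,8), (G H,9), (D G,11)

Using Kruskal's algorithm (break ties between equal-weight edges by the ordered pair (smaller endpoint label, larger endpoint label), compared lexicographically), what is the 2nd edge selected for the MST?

Kruskal's algorithm — process edges by increasing weight (ties by edge label):
A C (1): add — endpoints in different components.
B H (1): add — endpoints in different components.
E H (1): add — endpoints in different components.
B D (2): add — endpoints in different components.
A D (8): add — endpoints in different components.
G H (9): add — endpoints in different components.
E F (10): add — endpoints in different components.
The 2nd edge added is B H.

B-H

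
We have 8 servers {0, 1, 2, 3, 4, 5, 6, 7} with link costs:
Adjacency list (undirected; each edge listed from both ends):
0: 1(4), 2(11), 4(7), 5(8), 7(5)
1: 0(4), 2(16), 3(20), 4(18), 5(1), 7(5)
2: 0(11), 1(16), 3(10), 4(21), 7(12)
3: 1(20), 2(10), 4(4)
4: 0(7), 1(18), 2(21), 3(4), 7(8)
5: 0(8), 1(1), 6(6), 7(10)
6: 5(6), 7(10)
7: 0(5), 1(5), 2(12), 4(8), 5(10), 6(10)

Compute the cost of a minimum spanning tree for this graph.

Prim, starting at 4.
Step 1: cheapest edge leaving the tree is 3–4 (4); add 3.
Step 2: cheapest edge leaving the tree is 0–4 (7); add 0.
Step 3: cheapest edge leaving the tree is 0–1 (4); add 1.
Step 4: cheapest edge leaving the tree is 1–5 (1); add 5.
Step 5: cheapest edge leaving the tree is 0–7 (5); add 7.
Step 6: cheapest edge leaving the tree is 5–6 (6); add 6.
Step 7: cheapest edge leaving the tree is 2–3 (10); add 2.
MST edges: 3–4, 0–4, 0–1, 1–5, 0–7, 5–6, 2–3; total weight 4+7+4+1+5+6+10 = 37.

37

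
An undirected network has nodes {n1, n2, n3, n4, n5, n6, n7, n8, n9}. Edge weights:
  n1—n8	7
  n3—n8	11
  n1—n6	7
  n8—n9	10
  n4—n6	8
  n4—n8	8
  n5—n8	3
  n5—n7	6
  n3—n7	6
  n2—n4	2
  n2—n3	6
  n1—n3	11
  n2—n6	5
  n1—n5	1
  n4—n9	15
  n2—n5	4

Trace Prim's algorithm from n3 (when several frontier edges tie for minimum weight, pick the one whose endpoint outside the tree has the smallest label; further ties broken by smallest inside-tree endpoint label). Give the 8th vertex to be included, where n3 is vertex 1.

Prim's algorithm from n3:
Step 1: cheapest edge leaving the tree is n2—n3 (6); add n2.
Step 2: cheapest edge leaving the tree is n2—n4 (2); add n4.
Step 3: cheapest edge leaving the tree is n2—n5 (4); add n5.
Step 4: cheapest edge leaving the tree is n1—n5 (1); add n1.
Step 5: cheapest edge leaving the tree is n5—n8 (3); add n8.
Step 6: cheapest edge leaving the tree is n2—n6 (5); add n6.
Step 7: cheapest edge leaving the tree is n3—n7 (6); add n7.
Step 8: cheapest edge leaving the tree is n8—n9 (10); add n9.
Vertex order: n3, n2, n4, n5, n1, n8, n6, n7, n9. The 8th vertex is n7.

n7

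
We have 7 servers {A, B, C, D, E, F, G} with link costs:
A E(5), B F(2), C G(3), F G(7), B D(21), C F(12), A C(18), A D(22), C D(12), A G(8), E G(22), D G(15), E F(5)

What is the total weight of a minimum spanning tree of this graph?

34

Grow the tree from D using Prim:
Step 1: cheapest edge leaving the tree is C D (12); add C.
Step 2: cheapest edge leaving the tree is C G (3); add G.
Step 3: cheapest edge leaving the tree is F G (7); add F.
Step 4: cheapest edge leaving the tree is B F (2); add B.
Step 5: cheapest edge leaving the tree is E F (5); add E.
Step 6: cheapest edge leaving the tree is A E (5); add A.
MST edges: C D, C G, F G, B F, E F, A E; total weight 12+3+7+2+5+5 = 34.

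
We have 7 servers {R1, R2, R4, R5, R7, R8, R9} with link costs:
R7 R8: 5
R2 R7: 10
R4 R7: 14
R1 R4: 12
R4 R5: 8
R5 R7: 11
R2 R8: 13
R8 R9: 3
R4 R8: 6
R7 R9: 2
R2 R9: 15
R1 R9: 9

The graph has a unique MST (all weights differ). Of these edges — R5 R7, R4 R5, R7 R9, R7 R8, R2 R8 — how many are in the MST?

2

Sort edges by weight, then run Kruskal:
R7 R9 (2): add — endpoints in different components.
R8 R9 (3): add — endpoints in different components.
R7 R8 (5): skip — R8 and R7 already connected.
R4 R8 (6): add — endpoints in different components.
R4 R5 (8): add — endpoints in different components.
R1 R9 (9): add — endpoints in different components.
R2 R7 (10): add — endpoints in different components.
MST edge set: {R7 R9, R8 R9, R4 R8, R4 R5, R1 R9, R2 R7}.
Of the listed edges, {R4 R5, R7 R9} are in the MST → 2.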